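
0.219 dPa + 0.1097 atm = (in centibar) 11.12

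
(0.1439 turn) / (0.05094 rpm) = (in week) 0.0002802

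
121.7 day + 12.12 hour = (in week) 17.46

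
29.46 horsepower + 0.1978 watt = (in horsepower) 29.46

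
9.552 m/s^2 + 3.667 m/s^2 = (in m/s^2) 13.22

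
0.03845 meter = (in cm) 3.845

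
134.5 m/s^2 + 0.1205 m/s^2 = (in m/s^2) 134.6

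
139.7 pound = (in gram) 6.337e+04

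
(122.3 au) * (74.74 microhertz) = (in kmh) 4.923e+09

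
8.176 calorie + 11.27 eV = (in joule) 34.21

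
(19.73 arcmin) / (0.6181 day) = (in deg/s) 6.157e-06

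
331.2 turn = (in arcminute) 7.154e+06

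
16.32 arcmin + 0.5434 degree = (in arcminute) 48.92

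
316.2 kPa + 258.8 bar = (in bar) 262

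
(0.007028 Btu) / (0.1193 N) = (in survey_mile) 0.03862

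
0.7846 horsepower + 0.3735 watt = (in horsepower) 0.7851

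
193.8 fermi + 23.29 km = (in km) 23.29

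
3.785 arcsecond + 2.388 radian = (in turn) 0.3801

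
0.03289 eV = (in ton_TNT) 1.259e-30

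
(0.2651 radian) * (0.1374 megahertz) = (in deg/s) 2.087e+06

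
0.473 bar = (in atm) 0.4668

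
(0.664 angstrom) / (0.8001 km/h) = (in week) 4.94e-16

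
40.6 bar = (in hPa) 4.06e+04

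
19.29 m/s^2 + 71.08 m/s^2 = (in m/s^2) 90.37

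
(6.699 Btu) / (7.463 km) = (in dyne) 9.47e+04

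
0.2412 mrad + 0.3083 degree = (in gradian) 0.3579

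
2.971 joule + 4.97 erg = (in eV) 1.854e+19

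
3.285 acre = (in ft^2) 1.431e+05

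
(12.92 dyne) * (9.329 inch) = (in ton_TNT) 7.317e-15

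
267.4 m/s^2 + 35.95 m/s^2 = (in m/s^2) 303.3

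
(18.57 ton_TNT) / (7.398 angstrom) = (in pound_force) 2.361e+19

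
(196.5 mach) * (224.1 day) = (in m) 1.295e+12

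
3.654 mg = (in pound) 8.056e-06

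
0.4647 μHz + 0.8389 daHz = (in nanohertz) 8.389e+09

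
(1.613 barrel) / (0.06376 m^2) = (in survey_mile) 0.002499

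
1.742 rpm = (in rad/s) 0.1824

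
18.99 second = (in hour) 0.005275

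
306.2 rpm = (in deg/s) 1837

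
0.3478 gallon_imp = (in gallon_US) 0.4177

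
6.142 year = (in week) 320.3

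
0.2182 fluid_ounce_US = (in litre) 0.006453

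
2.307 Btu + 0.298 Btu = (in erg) 2.748e+10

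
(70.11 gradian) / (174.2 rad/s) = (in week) 1.045e-08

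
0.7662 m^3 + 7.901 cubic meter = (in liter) 8667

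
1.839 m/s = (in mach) 0.005401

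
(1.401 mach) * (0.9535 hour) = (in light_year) 1.731e-10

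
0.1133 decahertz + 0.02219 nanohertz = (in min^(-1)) 67.98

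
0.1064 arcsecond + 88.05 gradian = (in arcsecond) 2.853e+05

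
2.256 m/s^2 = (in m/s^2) 2.256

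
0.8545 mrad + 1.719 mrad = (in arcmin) 8.847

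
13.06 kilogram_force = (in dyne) 1.281e+07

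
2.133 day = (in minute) 3072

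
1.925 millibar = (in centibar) 0.1925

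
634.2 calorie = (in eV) 1.656e+22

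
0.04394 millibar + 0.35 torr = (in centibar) 0.05106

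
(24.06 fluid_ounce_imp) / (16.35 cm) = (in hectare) 4.181e-07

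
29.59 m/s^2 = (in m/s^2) 29.59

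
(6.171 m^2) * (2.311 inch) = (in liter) 362.2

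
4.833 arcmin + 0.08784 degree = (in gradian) 0.1871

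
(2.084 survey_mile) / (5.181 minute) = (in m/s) 10.79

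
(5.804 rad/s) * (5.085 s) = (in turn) 4.697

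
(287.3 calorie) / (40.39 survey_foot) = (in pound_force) 21.95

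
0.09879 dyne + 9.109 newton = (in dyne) 9.109e+05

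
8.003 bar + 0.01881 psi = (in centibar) 800.4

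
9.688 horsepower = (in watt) 7224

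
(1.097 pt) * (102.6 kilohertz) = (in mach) 0.1166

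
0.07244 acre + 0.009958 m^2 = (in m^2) 293.2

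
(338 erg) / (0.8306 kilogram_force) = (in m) 4.15e-06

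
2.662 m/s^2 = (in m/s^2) 2.662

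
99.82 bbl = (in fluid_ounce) 5.366e+05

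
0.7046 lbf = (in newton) 3.134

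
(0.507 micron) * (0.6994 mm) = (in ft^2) 3.817e-09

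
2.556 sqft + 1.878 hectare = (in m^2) 1.878e+04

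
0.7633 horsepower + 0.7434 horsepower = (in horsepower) 1.507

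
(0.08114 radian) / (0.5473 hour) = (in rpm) 0.0003933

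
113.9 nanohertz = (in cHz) 1.139e-05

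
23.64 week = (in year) 0.4534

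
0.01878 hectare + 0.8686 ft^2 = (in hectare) 0.01879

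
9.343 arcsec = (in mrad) 0.0453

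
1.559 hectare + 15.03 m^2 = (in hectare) 1.561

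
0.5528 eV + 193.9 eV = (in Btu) 2.953e-20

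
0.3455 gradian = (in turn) 0.0008638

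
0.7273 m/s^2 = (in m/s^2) 0.7273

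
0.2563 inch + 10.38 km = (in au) 6.939e-08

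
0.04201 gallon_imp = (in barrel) 0.001201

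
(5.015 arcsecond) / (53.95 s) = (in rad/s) 4.507e-07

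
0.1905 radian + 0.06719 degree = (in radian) 0.1917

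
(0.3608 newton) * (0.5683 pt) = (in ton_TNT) 1.729e-14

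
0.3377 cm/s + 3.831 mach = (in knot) 2536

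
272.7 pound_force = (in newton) 1213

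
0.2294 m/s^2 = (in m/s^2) 0.2294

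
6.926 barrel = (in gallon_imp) 242.2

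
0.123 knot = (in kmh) 0.2278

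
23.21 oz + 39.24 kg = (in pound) 87.96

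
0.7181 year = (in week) 37.44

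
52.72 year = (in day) 1.924e+04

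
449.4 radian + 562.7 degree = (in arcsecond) 9.472e+07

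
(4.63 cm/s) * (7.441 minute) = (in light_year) 2.185e-15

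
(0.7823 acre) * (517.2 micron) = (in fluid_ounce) 5.537e+04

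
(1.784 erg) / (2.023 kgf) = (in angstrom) 89.92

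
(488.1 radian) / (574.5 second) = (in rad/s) 0.8496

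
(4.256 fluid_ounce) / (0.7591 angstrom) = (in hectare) 165.8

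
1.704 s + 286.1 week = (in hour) 4.806e+04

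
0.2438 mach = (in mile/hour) 185.7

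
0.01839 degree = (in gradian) 0.02043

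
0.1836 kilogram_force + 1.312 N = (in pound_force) 0.6997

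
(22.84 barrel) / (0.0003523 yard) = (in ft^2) 1.213e+05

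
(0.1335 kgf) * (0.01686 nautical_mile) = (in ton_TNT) 9.77e-09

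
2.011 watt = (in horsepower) 0.002697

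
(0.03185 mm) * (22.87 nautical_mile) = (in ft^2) 14.52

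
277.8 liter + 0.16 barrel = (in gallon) 80.11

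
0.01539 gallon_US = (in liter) 0.05826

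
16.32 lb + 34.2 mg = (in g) 7403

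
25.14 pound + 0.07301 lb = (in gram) 1.144e+04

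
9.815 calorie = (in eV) 2.563e+20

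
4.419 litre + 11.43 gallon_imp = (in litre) 56.38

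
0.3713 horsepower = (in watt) 276.9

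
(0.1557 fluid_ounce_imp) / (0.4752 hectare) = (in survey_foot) 3.054e-09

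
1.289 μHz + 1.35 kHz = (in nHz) 1.35e+12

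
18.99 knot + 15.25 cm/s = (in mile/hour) 22.19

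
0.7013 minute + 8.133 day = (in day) 8.133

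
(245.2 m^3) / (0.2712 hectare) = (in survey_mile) 5.618e-05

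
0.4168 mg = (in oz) 1.47e-05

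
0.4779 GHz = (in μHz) 4.779e+14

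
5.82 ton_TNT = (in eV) 1.52e+29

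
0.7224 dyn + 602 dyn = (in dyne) 602.7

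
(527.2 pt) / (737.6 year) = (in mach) 2.348e-14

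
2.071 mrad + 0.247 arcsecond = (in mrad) 2.072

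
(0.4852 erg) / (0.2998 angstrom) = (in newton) 1618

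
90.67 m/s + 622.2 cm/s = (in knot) 188.3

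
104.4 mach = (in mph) 7.952e+04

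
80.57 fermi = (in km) 8.057e-17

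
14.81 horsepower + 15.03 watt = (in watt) 1.106e+04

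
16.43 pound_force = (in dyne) 7.308e+06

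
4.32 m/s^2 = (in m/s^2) 4.32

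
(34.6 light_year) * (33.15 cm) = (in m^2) 1.085e+17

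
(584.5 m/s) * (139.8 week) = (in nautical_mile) 2.668e+07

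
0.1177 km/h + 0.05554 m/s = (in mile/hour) 0.1974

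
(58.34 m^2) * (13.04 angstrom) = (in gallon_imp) 1.673e-05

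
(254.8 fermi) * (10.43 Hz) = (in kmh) 9.567e-12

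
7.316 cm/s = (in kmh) 0.2634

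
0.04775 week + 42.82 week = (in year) 0.8221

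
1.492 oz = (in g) 42.3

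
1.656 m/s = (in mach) 0.004863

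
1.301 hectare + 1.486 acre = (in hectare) 1.902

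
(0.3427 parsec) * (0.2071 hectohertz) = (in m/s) 2.19e+17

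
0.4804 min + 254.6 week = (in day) 1782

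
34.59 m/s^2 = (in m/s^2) 34.59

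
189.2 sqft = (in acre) 0.004343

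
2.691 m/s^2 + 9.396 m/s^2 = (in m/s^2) 12.09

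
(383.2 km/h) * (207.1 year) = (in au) 4.647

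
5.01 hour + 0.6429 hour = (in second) 2.035e+04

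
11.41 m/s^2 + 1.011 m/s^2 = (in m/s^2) 12.42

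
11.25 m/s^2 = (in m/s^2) 11.25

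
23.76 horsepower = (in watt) 1.772e+04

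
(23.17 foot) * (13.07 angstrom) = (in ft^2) 9.935e-08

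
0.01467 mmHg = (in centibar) 0.001956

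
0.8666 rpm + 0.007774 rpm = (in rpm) 0.8744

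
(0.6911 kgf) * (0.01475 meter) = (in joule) 0.09997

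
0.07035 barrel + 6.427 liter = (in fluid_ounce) 595.5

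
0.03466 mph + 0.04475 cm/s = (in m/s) 0.01594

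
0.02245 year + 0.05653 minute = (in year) 0.02245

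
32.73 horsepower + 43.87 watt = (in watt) 2.445e+04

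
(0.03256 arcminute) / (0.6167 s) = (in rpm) 0.0001467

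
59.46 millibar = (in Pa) 5946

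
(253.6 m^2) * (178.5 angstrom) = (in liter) 0.004527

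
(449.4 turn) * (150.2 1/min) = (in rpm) 6.75e+04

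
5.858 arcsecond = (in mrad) 0.0284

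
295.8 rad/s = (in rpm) 2825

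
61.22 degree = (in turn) 0.1701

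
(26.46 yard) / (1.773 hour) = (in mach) 1.113e-05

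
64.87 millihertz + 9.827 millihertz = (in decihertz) 0.747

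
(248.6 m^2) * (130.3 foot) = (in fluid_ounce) 3.339e+08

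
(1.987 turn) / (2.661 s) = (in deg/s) 268.8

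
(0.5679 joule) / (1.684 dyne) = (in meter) 3.372e+04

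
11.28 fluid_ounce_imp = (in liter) 0.3205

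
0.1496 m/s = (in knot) 0.2908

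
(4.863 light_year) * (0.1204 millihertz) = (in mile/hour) 1.239e+13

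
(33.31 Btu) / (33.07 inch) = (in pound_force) 9406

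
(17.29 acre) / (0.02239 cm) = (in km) 3.125e+05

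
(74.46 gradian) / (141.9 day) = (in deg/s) 5.466e-06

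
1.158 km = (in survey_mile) 0.7195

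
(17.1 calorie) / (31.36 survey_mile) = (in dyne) 141.8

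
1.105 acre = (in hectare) 0.4472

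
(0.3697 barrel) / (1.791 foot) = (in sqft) 1.159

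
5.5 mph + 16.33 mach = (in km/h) 2.003e+04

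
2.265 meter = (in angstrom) 2.265e+10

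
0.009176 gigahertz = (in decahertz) 9.176e+05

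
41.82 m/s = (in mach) 0.1228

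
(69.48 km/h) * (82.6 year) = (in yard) 5.498e+10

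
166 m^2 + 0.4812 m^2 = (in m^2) 166.5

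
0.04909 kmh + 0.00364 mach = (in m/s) 1.253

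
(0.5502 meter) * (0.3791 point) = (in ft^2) 0.000792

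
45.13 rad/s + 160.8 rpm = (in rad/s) 61.97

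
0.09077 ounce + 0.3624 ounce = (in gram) 12.85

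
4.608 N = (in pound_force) 1.036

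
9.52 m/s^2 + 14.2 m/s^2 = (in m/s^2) 23.72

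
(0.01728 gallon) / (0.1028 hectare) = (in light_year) 6.726e-24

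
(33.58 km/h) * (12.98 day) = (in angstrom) 1.046e+17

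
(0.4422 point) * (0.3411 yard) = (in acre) 1.202e-08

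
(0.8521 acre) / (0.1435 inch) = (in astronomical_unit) 6.324e-06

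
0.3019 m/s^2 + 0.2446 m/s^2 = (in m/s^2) 0.5465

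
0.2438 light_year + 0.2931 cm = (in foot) 7.567e+15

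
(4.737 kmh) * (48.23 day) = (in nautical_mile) 2961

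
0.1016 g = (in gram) 0.1016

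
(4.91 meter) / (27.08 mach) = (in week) 8.804e-10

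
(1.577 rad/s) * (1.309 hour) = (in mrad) 7.431e+06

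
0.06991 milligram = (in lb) 1.541e-07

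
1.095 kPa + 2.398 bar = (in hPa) 2409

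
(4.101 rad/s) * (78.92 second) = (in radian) 323.7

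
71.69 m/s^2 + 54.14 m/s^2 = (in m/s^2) 125.8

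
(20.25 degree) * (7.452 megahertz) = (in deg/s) 1.509e+08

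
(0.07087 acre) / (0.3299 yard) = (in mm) 9.507e+05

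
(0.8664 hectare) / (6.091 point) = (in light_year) 4.262e-10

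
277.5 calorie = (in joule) 1161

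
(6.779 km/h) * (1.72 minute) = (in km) 0.1943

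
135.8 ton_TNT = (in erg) 5.682e+18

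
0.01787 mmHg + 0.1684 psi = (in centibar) 1.163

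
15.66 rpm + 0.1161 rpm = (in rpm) 15.78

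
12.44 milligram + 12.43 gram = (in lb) 0.02743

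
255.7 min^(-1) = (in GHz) 4.262e-09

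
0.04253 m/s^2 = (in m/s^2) 0.04253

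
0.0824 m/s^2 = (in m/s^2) 0.0824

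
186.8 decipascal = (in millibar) 0.1868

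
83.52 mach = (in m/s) 2.844e+04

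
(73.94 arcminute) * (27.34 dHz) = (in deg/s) 3.369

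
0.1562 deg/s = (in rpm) 0.02603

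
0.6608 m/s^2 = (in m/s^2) 0.6608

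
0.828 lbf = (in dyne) 3.683e+05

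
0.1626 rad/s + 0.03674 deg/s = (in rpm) 1.559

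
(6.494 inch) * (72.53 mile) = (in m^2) 1.925e+04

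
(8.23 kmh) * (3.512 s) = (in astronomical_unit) 5.367e-11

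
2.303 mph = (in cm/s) 103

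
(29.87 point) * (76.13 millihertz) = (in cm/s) 0.08022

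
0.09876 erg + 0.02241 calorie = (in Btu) 8.887e-05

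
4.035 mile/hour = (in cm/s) 180.4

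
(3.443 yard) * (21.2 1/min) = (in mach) 0.003267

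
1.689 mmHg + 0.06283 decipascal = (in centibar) 0.2252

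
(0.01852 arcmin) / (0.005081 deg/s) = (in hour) 1.687e-05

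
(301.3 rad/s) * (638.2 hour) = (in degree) 3.966e+10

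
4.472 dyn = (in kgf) 4.56e-06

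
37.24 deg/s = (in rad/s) 0.65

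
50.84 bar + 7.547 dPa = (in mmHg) 3.813e+04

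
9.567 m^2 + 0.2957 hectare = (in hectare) 0.2967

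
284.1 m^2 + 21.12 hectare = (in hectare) 21.15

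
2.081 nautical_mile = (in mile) 2.395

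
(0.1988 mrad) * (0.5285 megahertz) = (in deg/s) 6020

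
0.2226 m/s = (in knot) 0.4327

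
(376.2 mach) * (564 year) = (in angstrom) 2.278e+25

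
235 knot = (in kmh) 435.2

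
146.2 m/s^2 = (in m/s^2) 146.2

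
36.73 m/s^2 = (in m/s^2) 36.73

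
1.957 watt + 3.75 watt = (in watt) 5.707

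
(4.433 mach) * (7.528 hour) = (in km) 4.091e+04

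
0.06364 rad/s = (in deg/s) 3.646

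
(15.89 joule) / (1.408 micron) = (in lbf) 2.537e+06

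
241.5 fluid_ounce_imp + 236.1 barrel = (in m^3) 37.54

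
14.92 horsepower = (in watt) 1.113e+04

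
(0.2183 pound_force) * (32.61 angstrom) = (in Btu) 3.001e-12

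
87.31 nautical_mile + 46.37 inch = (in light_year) 1.709e-11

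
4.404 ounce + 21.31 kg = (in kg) 21.43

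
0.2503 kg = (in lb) 0.5518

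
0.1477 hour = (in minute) 8.862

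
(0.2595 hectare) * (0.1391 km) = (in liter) 3.61e+08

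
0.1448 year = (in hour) 1268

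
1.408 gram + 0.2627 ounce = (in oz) 0.3124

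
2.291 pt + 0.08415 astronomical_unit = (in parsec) 4.08e-07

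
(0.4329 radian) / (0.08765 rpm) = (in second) 47.16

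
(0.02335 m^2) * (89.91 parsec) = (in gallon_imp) 1.425e+19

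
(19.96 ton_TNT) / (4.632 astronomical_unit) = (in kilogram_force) 0.01229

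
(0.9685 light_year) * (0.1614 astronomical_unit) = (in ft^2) 2.381e+27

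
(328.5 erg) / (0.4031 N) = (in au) 5.447e-16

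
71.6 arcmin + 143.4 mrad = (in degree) 9.41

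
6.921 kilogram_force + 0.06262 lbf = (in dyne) 6.815e+06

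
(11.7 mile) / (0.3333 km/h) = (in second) 2.034e+05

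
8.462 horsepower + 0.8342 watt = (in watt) 6311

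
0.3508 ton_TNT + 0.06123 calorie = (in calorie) 3.508e+08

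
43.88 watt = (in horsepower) 0.05884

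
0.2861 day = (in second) 2.472e+04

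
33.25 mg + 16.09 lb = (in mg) 7.298e+06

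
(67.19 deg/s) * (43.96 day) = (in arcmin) 1.531e+10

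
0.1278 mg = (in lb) 2.818e-07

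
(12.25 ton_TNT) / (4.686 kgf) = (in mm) 1.115e+12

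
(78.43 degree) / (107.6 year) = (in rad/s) 4.034e-10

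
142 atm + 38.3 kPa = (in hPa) 1.443e+05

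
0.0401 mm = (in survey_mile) 2.492e-08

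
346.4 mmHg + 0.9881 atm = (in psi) 21.22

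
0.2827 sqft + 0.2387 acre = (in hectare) 0.0966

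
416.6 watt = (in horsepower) 0.5587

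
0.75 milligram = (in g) 0.00075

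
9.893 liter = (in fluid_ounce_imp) 348.2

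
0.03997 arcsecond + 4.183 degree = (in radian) 0.07301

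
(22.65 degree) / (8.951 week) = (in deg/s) 4.184e-06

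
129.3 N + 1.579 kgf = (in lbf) 32.55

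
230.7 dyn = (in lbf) 0.0005186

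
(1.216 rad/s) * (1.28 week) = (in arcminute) 3.236e+09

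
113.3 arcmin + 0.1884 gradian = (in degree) 2.058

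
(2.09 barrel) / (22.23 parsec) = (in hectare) 4.844e-23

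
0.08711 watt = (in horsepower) 0.0001168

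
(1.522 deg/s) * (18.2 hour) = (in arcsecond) 3.59e+08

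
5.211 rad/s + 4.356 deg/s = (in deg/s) 302.9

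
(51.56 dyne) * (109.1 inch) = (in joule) 0.001429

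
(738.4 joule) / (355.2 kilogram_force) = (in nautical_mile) 0.0001145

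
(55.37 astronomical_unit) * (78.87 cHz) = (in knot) 1.27e+13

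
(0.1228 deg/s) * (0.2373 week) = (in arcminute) 1.057e+06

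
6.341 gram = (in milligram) 6341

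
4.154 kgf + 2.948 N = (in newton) 43.68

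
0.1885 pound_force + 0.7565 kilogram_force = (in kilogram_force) 0.842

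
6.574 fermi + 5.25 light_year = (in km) 4.967e+13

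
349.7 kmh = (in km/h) 349.7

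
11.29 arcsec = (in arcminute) 0.1882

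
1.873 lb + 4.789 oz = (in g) 985.3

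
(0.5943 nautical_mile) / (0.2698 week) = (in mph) 0.01509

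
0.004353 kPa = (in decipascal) 43.53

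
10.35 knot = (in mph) 11.91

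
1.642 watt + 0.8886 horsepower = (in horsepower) 0.8908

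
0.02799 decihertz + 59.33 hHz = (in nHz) 5.933e+12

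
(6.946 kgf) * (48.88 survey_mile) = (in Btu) 5079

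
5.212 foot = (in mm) 1589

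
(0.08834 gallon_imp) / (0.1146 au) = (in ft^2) 2.521e-13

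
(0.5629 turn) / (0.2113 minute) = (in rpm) 2.664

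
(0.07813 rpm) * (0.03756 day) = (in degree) 1521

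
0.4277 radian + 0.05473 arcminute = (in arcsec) 8.822e+04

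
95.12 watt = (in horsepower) 0.1276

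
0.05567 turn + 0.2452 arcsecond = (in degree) 20.04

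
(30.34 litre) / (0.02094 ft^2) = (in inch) 614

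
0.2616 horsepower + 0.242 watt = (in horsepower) 0.2619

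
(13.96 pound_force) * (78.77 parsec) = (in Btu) 1.431e+17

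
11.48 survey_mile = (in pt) 5.237e+07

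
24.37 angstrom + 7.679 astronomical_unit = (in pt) 3.256e+15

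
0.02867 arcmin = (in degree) 0.0004778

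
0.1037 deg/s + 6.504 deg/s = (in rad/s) 0.1153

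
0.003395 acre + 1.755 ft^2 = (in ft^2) 149.6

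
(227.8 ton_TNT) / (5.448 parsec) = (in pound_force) 1.275e-06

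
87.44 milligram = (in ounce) 0.003084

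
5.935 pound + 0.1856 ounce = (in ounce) 95.15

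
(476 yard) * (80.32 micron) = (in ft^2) 0.3763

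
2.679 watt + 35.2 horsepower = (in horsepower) 35.2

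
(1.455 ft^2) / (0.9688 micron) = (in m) 1.395e+05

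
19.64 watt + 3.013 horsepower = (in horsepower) 3.039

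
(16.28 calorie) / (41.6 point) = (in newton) 4641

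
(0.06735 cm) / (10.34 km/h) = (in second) 0.0002345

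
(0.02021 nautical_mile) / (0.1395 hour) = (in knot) 0.1449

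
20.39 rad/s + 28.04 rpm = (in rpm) 222.8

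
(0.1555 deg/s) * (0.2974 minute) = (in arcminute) 166.5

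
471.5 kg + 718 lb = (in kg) 797.2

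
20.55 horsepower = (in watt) 1.532e+04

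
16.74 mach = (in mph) 1.275e+04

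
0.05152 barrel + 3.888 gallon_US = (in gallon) 6.052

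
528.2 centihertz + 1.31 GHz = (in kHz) 1.31e+06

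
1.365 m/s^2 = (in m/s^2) 1.365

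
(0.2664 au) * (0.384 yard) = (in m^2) 1.399e+10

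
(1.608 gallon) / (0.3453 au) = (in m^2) 1.178e-13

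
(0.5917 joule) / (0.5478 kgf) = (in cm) 11.01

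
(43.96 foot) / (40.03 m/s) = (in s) 0.3347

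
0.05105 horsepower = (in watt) 38.07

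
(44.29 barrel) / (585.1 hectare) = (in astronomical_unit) 8.045e-18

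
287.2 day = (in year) 0.7868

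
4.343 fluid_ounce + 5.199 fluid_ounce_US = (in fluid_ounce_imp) 9.932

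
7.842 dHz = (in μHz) 7.842e+05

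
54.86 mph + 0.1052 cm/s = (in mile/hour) 54.86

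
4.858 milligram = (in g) 0.004858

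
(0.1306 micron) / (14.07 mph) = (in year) 6.584e-16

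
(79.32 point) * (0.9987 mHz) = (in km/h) 0.0001006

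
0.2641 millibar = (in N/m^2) 26.41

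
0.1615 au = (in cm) 2.416e+12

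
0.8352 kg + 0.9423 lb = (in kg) 1.263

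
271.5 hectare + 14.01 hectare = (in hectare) 285.5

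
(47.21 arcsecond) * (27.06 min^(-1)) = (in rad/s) 0.0001032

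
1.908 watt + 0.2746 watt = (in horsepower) 0.002927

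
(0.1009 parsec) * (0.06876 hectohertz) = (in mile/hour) 4.789e+16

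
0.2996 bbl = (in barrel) 0.2996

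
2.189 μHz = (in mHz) 0.002189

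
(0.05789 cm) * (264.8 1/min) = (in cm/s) 0.2555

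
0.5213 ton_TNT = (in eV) 1.361e+28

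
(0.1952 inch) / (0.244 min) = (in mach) 9.946e-07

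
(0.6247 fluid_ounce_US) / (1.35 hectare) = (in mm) 1.368e-06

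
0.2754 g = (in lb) 0.0006072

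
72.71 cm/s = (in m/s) 0.7271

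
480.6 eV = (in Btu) 7.298e-20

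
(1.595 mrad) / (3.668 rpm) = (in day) 4.806e-08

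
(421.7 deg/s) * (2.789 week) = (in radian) 1.241e+07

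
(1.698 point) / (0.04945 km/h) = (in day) 5.047e-07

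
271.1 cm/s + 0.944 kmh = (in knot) 5.779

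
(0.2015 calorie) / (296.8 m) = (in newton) 0.002841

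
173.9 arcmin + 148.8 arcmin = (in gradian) 5.976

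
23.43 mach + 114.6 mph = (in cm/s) 8.029e+05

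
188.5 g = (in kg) 0.1885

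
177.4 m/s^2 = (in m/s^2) 177.4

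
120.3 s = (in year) 3.815e-06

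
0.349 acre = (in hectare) 0.1412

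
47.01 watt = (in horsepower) 0.06304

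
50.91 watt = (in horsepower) 0.06827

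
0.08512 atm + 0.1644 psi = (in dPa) 9.758e+04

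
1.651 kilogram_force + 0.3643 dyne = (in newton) 16.19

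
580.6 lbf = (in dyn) 2.583e+08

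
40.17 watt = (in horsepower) 0.05387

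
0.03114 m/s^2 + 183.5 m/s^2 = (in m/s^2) 183.5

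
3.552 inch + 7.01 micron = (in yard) 0.09867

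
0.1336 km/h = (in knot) 0.07214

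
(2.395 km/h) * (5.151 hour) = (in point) 3.497e+07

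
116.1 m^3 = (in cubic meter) 116.1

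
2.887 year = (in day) 1054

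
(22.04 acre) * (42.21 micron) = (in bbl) 23.68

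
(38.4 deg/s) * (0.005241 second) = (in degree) 0.2013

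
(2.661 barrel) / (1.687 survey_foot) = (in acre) 0.0002033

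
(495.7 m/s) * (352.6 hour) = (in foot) 2.064e+09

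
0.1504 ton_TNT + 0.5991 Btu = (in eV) 3.928e+27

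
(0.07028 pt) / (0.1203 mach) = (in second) 6.053e-07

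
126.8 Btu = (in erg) 1.338e+12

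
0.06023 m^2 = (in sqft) 0.6483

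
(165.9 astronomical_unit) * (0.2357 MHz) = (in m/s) 5.85e+18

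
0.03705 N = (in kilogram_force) 0.003778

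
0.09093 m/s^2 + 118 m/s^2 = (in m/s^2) 118.1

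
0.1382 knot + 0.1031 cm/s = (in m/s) 0.07213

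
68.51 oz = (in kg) 1.942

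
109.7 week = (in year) 2.104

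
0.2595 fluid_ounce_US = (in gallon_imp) 0.001688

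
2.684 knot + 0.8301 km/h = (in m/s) 1.611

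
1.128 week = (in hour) 189.5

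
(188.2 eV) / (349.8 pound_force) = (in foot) 6.358e-20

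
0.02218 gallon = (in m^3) 8.396e-05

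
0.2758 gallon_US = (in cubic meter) 0.001044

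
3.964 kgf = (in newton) 38.87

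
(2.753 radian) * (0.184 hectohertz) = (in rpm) 483.7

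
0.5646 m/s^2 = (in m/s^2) 0.5646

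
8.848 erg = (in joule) 8.848e-07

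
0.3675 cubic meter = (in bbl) 2.312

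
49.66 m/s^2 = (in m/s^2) 49.66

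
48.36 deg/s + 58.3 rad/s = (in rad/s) 59.14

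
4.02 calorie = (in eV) 1.05e+20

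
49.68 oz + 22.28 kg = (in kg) 23.69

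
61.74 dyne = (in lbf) 0.0001388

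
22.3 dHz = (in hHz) 0.0223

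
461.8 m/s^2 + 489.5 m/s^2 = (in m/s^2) 951.3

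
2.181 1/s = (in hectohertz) 0.02181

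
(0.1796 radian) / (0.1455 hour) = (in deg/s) 0.01965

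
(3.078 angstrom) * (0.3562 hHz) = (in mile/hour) 2.453e-08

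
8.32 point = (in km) 2.935e-06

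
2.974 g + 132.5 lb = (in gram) 6.01e+04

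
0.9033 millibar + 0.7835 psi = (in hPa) 54.92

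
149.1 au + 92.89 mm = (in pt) 6.323e+16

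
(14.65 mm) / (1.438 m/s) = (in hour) 2.83e-06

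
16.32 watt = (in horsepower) 0.02189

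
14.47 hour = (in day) 0.6029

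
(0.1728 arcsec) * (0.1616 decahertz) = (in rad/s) 1.354e-06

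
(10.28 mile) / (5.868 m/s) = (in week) 0.004662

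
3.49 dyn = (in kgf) 3.559e-06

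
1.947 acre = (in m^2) 7879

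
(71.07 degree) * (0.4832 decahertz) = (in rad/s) 5.994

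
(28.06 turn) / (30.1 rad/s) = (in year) 1.857e-07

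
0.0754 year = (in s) 2.378e+06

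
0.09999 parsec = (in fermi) 3.085e+30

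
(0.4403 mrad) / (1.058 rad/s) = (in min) 6.936e-06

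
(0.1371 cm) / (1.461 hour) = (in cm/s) 2.607e-05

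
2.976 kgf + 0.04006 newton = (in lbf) 6.57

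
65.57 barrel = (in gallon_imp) 2293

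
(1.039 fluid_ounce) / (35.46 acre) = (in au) 1.431e-21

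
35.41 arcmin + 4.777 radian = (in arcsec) 9.875e+05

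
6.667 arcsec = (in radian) 3.232e-05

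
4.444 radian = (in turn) 0.7073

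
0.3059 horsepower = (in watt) 228.1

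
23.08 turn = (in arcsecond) 2.991e+07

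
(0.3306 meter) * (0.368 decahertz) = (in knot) 2.365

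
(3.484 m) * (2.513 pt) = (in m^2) 0.003089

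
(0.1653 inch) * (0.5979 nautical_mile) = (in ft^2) 50.04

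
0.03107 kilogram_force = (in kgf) 0.03107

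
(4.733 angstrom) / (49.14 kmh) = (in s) 3.467e-11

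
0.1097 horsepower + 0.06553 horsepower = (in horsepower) 0.1752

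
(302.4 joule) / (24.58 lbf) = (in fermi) 2.766e+15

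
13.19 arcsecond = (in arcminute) 0.2198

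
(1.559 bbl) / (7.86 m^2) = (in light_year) 3.333e-18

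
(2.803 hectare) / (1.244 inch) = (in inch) 3.492e+07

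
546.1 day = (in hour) 1.311e+04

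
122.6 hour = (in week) 0.7298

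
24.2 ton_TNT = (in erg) 1.013e+18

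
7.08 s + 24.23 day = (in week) 3.461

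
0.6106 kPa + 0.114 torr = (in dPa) 6258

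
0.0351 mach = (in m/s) 11.95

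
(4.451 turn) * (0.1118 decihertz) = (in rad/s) 0.3127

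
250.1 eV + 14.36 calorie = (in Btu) 0.05695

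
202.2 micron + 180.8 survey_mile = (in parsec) 9.43e-12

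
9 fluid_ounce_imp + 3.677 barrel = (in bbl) 3.679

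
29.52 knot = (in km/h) 54.67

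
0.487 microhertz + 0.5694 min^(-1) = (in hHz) 9.49e-05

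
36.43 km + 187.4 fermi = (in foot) 1.195e+05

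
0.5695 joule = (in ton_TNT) 1.361e-10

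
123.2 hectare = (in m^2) 1.232e+06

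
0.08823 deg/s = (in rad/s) 0.00154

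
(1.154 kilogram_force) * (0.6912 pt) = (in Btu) 2.616e-06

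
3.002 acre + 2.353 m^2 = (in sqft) 1.308e+05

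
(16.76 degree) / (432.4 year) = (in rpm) 2.048e-10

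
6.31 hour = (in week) 0.03756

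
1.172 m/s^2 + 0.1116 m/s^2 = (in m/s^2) 1.284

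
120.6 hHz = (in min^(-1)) 7.236e+05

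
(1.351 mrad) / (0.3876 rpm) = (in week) 5.503e-08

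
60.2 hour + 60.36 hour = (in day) 5.023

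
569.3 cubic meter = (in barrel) 3581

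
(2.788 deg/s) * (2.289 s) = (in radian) 0.1114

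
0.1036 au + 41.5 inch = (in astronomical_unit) 0.1036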